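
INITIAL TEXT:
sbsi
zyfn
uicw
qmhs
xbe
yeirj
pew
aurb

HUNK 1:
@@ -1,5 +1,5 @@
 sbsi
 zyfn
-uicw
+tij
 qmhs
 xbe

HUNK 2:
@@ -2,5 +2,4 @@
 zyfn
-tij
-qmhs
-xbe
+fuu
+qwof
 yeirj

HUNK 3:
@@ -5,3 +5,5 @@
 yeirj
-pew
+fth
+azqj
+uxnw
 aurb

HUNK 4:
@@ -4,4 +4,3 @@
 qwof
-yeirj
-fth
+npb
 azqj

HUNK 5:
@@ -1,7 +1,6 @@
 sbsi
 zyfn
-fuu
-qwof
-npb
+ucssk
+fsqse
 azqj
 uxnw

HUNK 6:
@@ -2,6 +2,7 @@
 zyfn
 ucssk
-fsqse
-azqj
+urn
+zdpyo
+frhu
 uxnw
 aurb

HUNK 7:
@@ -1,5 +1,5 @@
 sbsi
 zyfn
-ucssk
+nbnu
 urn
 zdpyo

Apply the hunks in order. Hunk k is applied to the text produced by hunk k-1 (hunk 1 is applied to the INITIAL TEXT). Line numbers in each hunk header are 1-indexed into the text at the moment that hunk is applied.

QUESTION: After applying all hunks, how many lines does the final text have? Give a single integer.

Hunk 1: at line 1 remove [uicw] add [tij] -> 8 lines: sbsi zyfn tij qmhs xbe yeirj pew aurb
Hunk 2: at line 2 remove [tij,qmhs,xbe] add [fuu,qwof] -> 7 lines: sbsi zyfn fuu qwof yeirj pew aurb
Hunk 3: at line 5 remove [pew] add [fth,azqj,uxnw] -> 9 lines: sbsi zyfn fuu qwof yeirj fth azqj uxnw aurb
Hunk 4: at line 4 remove [yeirj,fth] add [npb] -> 8 lines: sbsi zyfn fuu qwof npb azqj uxnw aurb
Hunk 5: at line 1 remove [fuu,qwof,npb] add [ucssk,fsqse] -> 7 lines: sbsi zyfn ucssk fsqse azqj uxnw aurb
Hunk 6: at line 2 remove [fsqse,azqj] add [urn,zdpyo,frhu] -> 8 lines: sbsi zyfn ucssk urn zdpyo frhu uxnw aurb
Hunk 7: at line 1 remove [ucssk] add [nbnu] -> 8 lines: sbsi zyfn nbnu urn zdpyo frhu uxnw aurb
Final line count: 8

Answer: 8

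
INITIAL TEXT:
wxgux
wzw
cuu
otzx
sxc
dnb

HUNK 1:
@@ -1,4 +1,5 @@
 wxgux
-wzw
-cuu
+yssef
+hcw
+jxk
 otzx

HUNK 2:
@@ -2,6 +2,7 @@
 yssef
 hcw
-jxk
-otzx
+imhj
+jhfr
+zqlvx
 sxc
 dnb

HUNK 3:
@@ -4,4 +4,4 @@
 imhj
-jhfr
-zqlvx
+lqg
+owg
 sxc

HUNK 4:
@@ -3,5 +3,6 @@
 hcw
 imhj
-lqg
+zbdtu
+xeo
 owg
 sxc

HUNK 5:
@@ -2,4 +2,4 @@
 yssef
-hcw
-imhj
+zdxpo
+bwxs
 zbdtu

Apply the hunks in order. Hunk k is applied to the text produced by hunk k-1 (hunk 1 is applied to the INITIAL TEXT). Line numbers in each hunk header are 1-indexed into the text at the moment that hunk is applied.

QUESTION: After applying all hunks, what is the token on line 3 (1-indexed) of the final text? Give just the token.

Hunk 1: at line 1 remove [wzw,cuu] add [yssef,hcw,jxk] -> 7 lines: wxgux yssef hcw jxk otzx sxc dnb
Hunk 2: at line 2 remove [jxk,otzx] add [imhj,jhfr,zqlvx] -> 8 lines: wxgux yssef hcw imhj jhfr zqlvx sxc dnb
Hunk 3: at line 4 remove [jhfr,zqlvx] add [lqg,owg] -> 8 lines: wxgux yssef hcw imhj lqg owg sxc dnb
Hunk 4: at line 3 remove [lqg] add [zbdtu,xeo] -> 9 lines: wxgux yssef hcw imhj zbdtu xeo owg sxc dnb
Hunk 5: at line 2 remove [hcw,imhj] add [zdxpo,bwxs] -> 9 lines: wxgux yssef zdxpo bwxs zbdtu xeo owg sxc dnb
Final line 3: zdxpo

Answer: zdxpo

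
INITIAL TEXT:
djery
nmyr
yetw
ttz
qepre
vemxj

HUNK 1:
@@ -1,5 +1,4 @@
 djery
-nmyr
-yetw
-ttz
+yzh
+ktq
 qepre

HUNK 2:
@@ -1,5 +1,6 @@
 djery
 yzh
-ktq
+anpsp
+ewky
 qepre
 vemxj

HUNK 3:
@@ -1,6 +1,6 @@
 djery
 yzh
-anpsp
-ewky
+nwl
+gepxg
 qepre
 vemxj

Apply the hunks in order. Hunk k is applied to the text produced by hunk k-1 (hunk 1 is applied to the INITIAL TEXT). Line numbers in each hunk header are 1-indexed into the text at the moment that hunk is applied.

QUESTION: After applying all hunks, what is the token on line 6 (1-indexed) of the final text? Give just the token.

Answer: vemxj

Derivation:
Hunk 1: at line 1 remove [nmyr,yetw,ttz] add [yzh,ktq] -> 5 lines: djery yzh ktq qepre vemxj
Hunk 2: at line 1 remove [ktq] add [anpsp,ewky] -> 6 lines: djery yzh anpsp ewky qepre vemxj
Hunk 3: at line 1 remove [anpsp,ewky] add [nwl,gepxg] -> 6 lines: djery yzh nwl gepxg qepre vemxj
Final line 6: vemxj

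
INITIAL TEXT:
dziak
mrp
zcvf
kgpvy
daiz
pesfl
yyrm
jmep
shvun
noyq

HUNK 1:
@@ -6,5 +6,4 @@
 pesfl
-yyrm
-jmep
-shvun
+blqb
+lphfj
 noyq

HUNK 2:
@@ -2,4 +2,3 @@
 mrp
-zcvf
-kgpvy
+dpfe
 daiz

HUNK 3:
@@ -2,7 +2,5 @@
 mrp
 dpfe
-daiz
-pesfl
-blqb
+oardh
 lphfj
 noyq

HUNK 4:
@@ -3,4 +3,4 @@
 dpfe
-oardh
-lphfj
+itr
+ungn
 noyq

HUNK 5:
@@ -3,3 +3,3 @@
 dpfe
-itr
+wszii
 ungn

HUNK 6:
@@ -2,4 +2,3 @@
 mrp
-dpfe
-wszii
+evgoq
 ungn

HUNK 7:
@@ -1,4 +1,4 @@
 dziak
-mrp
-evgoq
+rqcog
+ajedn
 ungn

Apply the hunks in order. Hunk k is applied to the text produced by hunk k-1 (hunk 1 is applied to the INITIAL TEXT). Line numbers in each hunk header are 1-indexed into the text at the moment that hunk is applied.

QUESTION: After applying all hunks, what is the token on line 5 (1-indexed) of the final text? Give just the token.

Hunk 1: at line 6 remove [yyrm,jmep,shvun] add [blqb,lphfj] -> 9 lines: dziak mrp zcvf kgpvy daiz pesfl blqb lphfj noyq
Hunk 2: at line 2 remove [zcvf,kgpvy] add [dpfe] -> 8 lines: dziak mrp dpfe daiz pesfl blqb lphfj noyq
Hunk 3: at line 2 remove [daiz,pesfl,blqb] add [oardh] -> 6 lines: dziak mrp dpfe oardh lphfj noyq
Hunk 4: at line 3 remove [oardh,lphfj] add [itr,ungn] -> 6 lines: dziak mrp dpfe itr ungn noyq
Hunk 5: at line 3 remove [itr] add [wszii] -> 6 lines: dziak mrp dpfe wszii ungn noyq
Hunk 6: at line 2 remove [dpfe,wszii] add [evgoq] -> 5 lines: dziak mrp evgoq ungn noyq
Hunk 7: at line 1 remove [mrp,evgoq] add [rqcog,ajedn] -> 5 lines: dziak rqcog ajedn ungn noyq
Final line 5: noyq

Answer: noyq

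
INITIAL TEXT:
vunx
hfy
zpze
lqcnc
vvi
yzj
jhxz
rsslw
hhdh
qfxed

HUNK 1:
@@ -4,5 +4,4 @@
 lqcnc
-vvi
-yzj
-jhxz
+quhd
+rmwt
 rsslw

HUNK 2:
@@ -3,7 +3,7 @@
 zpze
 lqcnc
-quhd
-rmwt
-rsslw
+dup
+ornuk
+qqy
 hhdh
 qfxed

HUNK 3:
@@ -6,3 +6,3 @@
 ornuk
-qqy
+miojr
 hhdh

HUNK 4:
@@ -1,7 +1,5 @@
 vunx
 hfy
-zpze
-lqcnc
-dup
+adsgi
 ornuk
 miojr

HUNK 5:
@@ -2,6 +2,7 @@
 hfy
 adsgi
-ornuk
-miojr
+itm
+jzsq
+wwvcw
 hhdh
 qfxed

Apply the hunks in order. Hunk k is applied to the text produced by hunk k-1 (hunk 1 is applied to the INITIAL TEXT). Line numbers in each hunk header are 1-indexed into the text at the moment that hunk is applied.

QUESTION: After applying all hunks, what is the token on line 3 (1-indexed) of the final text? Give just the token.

Hunk 1: at line 4 remove [vvi,yzj,jhxz] add [quhd,rmwt] -> 9 lines: vunx hfy zpze lqcnc quhd rmwt rsslw hhdh qfxed
Hunk 2: at line 3 remove [quhd,rmwt,rsslw] add [dup,ornuk,qqy] -> 9 lines: vunx hfy zpze lqcnc dup ornuk qqy hhdh qfxed
Hunk 3: at line 6 remove [qqy] add [miojr] -> 9 lines: vunx hfy zpze lqcnc dup ornuk miojr hhdh qfxed
Hunk 4: at line 1 remove [zpze,lqcnc,dup] add [adsgi] -> 7 lines: vunx hfy adsgi ornuk miojr hhdh qfxed
Hunk 5: at line 2 remove [ornuk,miojr] add [itm,jzsq,wwvcw] -> 8 lines: vunx hfy adsgi itm jzsq wwvcw hhdh qfxed
Final line 3: adsgi

Answer: adsgi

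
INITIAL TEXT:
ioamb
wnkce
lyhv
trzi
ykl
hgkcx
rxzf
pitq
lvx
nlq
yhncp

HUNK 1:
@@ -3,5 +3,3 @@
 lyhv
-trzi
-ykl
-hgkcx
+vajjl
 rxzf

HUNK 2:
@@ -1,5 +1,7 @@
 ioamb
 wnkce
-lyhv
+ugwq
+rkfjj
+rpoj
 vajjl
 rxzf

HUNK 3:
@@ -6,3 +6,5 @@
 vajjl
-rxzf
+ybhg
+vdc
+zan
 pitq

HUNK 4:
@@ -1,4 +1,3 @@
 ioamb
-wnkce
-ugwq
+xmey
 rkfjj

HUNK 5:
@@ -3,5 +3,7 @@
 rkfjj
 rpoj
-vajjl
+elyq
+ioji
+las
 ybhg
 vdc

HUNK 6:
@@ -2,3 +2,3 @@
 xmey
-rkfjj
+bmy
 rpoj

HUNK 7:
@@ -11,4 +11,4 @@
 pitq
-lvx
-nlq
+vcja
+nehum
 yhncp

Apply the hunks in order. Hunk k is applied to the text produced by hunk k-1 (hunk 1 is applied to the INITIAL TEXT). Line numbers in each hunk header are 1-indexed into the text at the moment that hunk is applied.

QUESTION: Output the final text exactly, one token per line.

Answer: ioamb
xmey
bmy
rpoj
elyq
ioji
las
ybhg
vdc
zan
pitq
vcja
nehum
yhncp

Derivation:
Hunk 1: at line 3 remove [trzi,ykl,hgkcx] add [vajjl] -> 9 lines: ioamb wnkce lyhv vajjl rxzf pitq lvx nlq yhncp
Hunk 2: at line 1 remove [lyhv] add [ugwq,rkfjj,rpoj] -> 11 lines: ioamb wnkce ugwq rkfjj rpoj vajjl rxzf pitq lvx nlq yhncp
Hunk 3: at line 6 remove [rxzf] add [ybhg,vdc,zan] -> 13 lines: ioamb wnkce ugwq rkfjj rpoj vajjl ybhg vdc zan pitq lvx nlq yhncp
Hunk 4: at line 1 remove [wnkce,ugwq] add [xmey] -> 12 lines: ioamb xmey rkfjj rpoj vajjl ybhg vdc zan pitq lvx nlq yhncp
Hunk 5: at line 3 remove [vajjl] add [elyq,ioji,las] -> 14 lines: ioamb xmey rkfjj rpoj elyq ioji las ybhg vdc zan pitq lvx nlq yhncp
Hunk 6: at line 2 remove [rkfjj] add [bmy] -> 14 lines: ioamb xmey bmy rpoj elyq ioji las ybhg vdc zan pitq lvx nlq yhncp
Hunk 7: at line 11 remove [lvx,nlq] add [vcja,nehum] -> 14 lines: ioamb xmey bmy rpoj elyq ioji las ybhg vdc zan pitq vcja nehum yhncp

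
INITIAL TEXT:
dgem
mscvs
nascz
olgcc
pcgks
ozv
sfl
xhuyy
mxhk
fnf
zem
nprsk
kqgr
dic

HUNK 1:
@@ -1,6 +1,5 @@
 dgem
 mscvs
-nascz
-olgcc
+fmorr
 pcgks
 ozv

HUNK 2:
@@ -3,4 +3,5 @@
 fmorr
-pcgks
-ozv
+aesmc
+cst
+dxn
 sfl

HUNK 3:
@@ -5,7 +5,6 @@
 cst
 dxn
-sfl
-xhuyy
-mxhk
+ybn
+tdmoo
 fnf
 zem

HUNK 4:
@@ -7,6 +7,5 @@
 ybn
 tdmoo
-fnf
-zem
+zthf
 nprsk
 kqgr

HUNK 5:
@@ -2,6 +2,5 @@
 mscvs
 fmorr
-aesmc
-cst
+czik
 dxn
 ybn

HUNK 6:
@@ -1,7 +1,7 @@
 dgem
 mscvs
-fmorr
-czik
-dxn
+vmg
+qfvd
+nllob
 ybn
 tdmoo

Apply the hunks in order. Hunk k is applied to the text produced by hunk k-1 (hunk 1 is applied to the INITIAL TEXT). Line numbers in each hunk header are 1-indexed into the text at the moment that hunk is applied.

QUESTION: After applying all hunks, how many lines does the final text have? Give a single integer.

Hunk 1: at line 1 remove [nascz,olgcc] add [fmorr] -> 13 lines: dgem mscvs fmorr pcgks ozv sfl xhuyy mxhk fnf zem nprsk kqgr dic
Hunk 2: at line 3 remove [pcgks,ozv] add [aesmc,cst,dxn] -> 14 lines: dgem mscvs fmorr aesmc cst dxn sfl xhuyy mxhk fnf zem nprsk kqgr dic
Hunk 3: at line 5 remove [sfl,xhuyy,mxhk] add [ybn,tdmoo] -> 13 lines: dgem mscvs fmorr aesmc cst dxn ybn tdmoo fnf zem nprsk kqgr dic
Hunk 4: at line 7 remove [fnf,zem] add [zthf] -> 12 lines: dgem mscvs fmorr aesmc cst dxn ybn tdmoo zthf nprsk kqgr dic
Hunk 5: at line 2 remove [aesmc,cst] add [czik] -> 11 lines: dgem mscvs fmorr czik dxn ybn tdmoo zthf nprsk kqgr dic
Hunk 6: at line 1 remove [fmorr,czik,dxn] add [vmg,qfvd,nllob] -> 11 lines: dgem mscvs vmg qfvd nllob ybn tdmoo zthf nprsk kqgr dic
Final line count: 11

Answer: 11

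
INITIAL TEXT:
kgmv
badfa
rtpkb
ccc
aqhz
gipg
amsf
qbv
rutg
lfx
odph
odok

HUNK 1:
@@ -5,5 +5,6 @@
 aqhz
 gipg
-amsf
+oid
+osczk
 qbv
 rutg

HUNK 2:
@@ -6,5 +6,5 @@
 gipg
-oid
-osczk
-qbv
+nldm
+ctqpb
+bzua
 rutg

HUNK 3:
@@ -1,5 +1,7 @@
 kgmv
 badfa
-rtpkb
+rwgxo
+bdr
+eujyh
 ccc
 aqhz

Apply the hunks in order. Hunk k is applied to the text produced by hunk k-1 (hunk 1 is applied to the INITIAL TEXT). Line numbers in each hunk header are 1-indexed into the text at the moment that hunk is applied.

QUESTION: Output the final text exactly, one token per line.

Answer: kgmv
badfa
rwgxo
bdr
eujyh
ccc
aqhz
gipg
nldm
ctqpb
bzua
rutg
lfx
odph
odok

Derivation:
Hunk 1: at line 5 remove [amsf] add [oid,osczk] -> 13 lines: kgmv badfa rtpkb ccc aqhz gipg oid osczk qbv rutg lfx odph odok
Hunk 2: at line 6 remove [oid,osczk,qbv] add [nldm,ctqpb,bzua] -> 13 lines: kgmv badfa rtpkb ccc aqhz gipg nldm ctqpb bzua rutg lfx odph odok
Hunk 3: at line 1 remove [rtpkb] add [rwgxo,bdr,eujyh] -> 15 lines: kgmv badfa rwgxo bdr eujyh ccc aqhz gipg nldm ctqpb bzua rutg lfx odph odok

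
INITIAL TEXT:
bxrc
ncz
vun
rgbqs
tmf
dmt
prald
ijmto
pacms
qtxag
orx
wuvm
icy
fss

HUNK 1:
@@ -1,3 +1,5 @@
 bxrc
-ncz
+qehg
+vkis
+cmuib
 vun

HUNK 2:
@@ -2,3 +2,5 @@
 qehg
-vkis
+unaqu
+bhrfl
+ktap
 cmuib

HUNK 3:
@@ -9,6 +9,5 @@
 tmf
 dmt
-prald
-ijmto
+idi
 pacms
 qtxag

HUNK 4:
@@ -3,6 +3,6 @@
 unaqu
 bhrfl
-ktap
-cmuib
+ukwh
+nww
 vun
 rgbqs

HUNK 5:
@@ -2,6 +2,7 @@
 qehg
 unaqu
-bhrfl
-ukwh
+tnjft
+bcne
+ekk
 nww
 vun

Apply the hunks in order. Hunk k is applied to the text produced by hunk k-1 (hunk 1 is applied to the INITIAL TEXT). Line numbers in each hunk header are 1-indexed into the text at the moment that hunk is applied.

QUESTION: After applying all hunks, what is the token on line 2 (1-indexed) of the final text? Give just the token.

Answer: qehg

Derivation:
Hunk 1: at line 1 remove [ncz] add [qehg,vkis,cmuib] -> 16 lines: bxrc qehg vkis cmuib vun rgbqs tmf dmt prald ijmto pacms qtxag orx wuvm icy fss
Hunk 2: at line 2 remove [vkis] add [unaqu,bhrfl,ktap] -> 18 lines: bxrc qehg unaqu bhrfl ktap cmuib vun rgbqs tmf dmt prald ijmto pacms qtxag orx wuvm icy fss
Hunk 3: at line 9 remove [prald,ijmto] add [idi] -> 17 lines: bxrc qehg unaqu bhrfl ktap cmuib vun rgbqs tmf dmt idi pacms qtxag orx wuvm icy fss
Hunk 4: at line 3 remove [ktap,cmuib] add [ukwh,nww] -> 17 lines: bxrc qehg unaqu bhrfl ukwh nww vun rgbqs tmf dmt idi pacms qtxag orx wuvm icy fss
Hunk 5: at line 2 remove [bhrfl,ukwh] add [tnjft,bcne,ekk] -> 18 lines: bxrc qehg unaqu tnjft bcne ekk nww vun rgbqs tmf dmt idi pacms qtxag orx wuvm icy fss
Final line 2: qehg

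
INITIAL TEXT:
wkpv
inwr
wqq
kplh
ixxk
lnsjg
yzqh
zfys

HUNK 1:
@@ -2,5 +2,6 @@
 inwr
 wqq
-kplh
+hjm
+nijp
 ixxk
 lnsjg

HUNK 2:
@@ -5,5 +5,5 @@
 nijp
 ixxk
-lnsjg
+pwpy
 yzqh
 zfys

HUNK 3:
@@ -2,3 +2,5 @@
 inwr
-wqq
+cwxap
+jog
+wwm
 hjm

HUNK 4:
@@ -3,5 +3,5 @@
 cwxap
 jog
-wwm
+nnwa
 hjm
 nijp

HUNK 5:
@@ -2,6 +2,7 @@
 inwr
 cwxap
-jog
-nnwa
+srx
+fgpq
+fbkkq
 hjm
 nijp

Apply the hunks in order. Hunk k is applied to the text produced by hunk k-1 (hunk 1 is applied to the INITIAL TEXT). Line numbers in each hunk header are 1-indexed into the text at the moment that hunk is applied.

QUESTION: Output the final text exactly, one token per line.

Hunk 1: at line 2 remove [kplh] add [hjm,nijp] -> 9 lines: wkpv inwr wqq hjm nijp ixxk lnsjg yzqh zfys
Hunk 2: at line 5 remove [lnsjg] add [pwpy] -> 9 lines: wkpv inwr wqq hjm nijp ixxk pwpy yzqh zfys
Hunk 3: at line 2 remove [wqq] add [cwxap,jog,wwm] -> 11 lines: wkpv inwr cwxap jog wwm hjm nijp ixxk pwpy yzqh zfys
Hunk 4: at line 3 remove [wwm] add [nnwa] -> 11 lines: wkpv inwr cwxap jog nnwa hjm nijp ixxk pwpy yzqh zfys
Hunk 5: at line 2 remove [jog,nnwa] add [srx,fgpq,fbkkq] -> 12 lines: wkpv inwr cwxap srx fgpq fbkkq hjm nijp ixxk pwpy yzqh zfys

Answer: wkpv
inwr
cwxap
srx
fgpq
fbkkq
hjm
nijp
ixxk
pwpy
yzqh
zfys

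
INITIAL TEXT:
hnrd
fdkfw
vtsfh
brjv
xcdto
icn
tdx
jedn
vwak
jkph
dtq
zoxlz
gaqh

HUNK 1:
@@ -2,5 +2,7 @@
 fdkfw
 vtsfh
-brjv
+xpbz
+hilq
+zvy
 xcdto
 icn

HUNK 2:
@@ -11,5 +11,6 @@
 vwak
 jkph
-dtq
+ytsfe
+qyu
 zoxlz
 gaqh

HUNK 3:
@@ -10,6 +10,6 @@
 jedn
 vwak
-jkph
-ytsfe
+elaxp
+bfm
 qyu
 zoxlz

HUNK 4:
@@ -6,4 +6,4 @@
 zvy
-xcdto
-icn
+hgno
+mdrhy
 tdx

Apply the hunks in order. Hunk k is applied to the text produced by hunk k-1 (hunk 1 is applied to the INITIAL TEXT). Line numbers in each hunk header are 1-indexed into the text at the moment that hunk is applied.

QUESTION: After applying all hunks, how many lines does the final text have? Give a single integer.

Hunk 1: at line 2 remove [brjv] add [xpbz,hilq,zvy] -> 15 lines: hnrd fdkfw vtsfh xpbz hilq zvy xcdto icn tdx jedn vwak jkph dtq zoxlz gaqh
Hunk 2: at line 11 remove [dtq] add [ytsfe,qyu] -> 16 lines: hnrd fdkfw vtsfh xpbz hilq zvy xcdto icn tdx jedn vwak jkph ytsfe qyu zoxlz gaqh
Hunk 3: at line 10 remove [jkph,ytsfe] add [elaxp,bfm] -> 16 lines: hnrd fdkfw vtsfh xpbz hilq zvy xcdto icn tdx jedn vwak elaxp bfm qyu zoxlz gaqh
Hunk 4: at line 6 remove [xcdto,icn] add [hgno,mdrhy] -> 16 lines: hnrd fdkfw vtsfh xpbz hilq zvy hgno mdrhy tdx jedn vwak elaxp bfm qyu zoxlz gaqh
Final line count: 16

Answer: 16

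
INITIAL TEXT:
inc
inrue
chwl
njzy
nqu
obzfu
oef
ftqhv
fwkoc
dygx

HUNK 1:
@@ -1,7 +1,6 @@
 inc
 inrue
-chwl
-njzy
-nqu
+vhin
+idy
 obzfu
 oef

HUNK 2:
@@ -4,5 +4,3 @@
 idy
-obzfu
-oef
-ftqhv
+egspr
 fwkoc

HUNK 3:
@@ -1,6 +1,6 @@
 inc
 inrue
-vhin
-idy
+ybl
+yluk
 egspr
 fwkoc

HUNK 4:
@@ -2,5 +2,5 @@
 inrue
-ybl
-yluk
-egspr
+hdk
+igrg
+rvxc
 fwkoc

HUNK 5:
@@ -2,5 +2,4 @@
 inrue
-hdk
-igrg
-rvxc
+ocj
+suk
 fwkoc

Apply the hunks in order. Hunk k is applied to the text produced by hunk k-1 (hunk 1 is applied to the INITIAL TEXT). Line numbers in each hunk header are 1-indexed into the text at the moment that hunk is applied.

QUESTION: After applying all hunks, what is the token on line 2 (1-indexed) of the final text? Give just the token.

Hunk 1: at line 1 remove [chwl,njzy,nqu] add [vhin,idy] -> 9 lines: inc inrue vhin idy obzfu oef ftqhv fwkoc dygx
Hunk 2: at line 4 remove [obzfu,oef,ftqhv] add [egspr] -> 7 lines: inc inrue vhin idy egspr fwkoc dygx
Hunk 3: at line 1 remove [vhin,idy] add [ybl,yluk] -> 7 lines: inc inrue ybl yluk egspr fwkoc dygx
Hunk 4: at line 2 remove [ybl,yluk,egspr] add [hdk,igrg,rvxc] -> 7 lines: inc inrue hdk igrg rvxc fwkoc dygx
Hunk 5: at line 2 remove [hdk,igrg,rvxc] add [ocj,suk] -> 6 lines: inc inrue ocj suk fwkoc dygx
Final line 2: inrue

Answer: inrue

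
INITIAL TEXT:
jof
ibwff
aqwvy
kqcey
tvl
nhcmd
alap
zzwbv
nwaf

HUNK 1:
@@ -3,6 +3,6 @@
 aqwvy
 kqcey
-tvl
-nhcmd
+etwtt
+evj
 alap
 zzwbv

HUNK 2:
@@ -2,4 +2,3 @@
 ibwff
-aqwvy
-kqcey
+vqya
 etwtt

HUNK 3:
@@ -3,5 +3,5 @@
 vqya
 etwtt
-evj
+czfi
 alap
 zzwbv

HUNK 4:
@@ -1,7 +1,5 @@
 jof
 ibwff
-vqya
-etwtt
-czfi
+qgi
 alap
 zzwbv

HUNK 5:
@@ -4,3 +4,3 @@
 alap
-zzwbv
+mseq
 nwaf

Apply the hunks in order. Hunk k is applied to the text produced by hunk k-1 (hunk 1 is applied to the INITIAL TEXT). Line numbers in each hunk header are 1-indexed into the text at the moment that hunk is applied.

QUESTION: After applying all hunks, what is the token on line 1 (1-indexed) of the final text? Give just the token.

Answer: jof

Derivation:
Hunk 1: at line 3 remove [tvl,nhcmd] add [etwtt,evj] -> 9 lines: jof ibwff aqwvy kqcey etwtt evj alap zzwbv nwaf
Hunk 2: at line 2 remove [aqwvy,kqcey] add [vqya] -> 8 lines: jof ibwff vqya etwtt evj alap zzwbv nwaf
Hunk 3: at line 3 remove [evj] add [czfi] -> 8 lines: jof ibwff vqya etwtt czfi alap zzwbv nwaf
Hunk 4: at line 1 remove [vqya,etwtt,czfi] add [qgi] -> 6 lines: jof ibwff qgi alap zzwbv nwaf
Hunk 5: at line 4 remove [zzwbv] add [mseq] -> 6 lines: jof ibwff qgi alap mseq nwaf
Final line 1: jof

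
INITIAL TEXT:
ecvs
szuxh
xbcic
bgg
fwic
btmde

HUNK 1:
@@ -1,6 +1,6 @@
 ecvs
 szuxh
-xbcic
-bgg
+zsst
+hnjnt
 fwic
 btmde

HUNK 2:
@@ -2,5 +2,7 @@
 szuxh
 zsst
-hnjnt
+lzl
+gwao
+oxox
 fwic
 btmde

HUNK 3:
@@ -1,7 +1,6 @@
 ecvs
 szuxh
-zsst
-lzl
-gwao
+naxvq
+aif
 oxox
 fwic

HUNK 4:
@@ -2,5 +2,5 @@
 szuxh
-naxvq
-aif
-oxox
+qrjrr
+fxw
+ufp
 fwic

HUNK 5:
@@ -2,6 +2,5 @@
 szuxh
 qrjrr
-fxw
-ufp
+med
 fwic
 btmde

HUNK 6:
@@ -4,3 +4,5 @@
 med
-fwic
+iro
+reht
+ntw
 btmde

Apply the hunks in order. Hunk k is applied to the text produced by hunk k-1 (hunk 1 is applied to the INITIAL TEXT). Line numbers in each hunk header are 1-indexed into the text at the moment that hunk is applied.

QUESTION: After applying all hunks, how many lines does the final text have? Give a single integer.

Hunk 1: at line 1 remove [xbcic,bgg] add [zsst,hnjnt] -> 6 lines: ecvs szuxh zsst hnjnt fwic btmde
Hunk 2: at line 2 remove [hnjnt] add [lzl,gwao,oxox] -> 8 lines: ecvs szuxh zsst lzl gwao oxox fwic btmde
Hunk 3: at line 1 remove [zsst,lzl,gwao] add [naxvq,aif] -> 7 lines: ecvs szuxh naxvq aif oxox fwic btmde
Hunk 4: at line 2 remove [naxvq,aif,oxox] add [qrjrr,fxw,ufp] -> 7 lines: ecvs szuxh qrjrr fxw ufp fwic btmde
Hunk 5: at line 2 remove [fxw,ufp] add [med] -> 6 lines: ecvs szuxh qrjrr med fwic btmde
Hunk 6: at line 4 remove [fwic] add [iro,reht,ntw] -> 8 lines: ecvs szuxh qrjrr med iro reht ntw btmde
Final line count: 8

Answer: 8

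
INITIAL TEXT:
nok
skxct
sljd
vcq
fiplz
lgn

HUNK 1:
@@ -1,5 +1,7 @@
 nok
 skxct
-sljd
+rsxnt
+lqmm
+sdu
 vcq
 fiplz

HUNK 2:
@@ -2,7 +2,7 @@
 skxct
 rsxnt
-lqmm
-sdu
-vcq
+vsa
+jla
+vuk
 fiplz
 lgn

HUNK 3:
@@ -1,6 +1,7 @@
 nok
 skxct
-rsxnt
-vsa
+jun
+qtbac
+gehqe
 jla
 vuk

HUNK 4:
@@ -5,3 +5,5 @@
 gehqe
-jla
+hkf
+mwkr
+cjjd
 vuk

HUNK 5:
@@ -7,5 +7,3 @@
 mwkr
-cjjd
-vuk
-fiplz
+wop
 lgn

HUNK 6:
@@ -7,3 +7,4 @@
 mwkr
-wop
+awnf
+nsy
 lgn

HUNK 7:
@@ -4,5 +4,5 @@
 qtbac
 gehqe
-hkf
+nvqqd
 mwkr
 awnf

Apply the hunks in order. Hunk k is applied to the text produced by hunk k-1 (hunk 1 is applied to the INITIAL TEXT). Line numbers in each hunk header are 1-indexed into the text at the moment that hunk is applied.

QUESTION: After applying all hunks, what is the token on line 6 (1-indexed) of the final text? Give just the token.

Answer: nvqqd

Derivation:
Hunk 1: at line 1 remove [sljd] add [rsxnt,lqmm,sdu] -> 8 lines: nok skxct rsxnt lqmm sdu vcq fiplz lgn
Hunk 2: at line 2 remove [lqmm,sdu,vcq] add [vsa,jla,vuk] -> 8 lines: nok skxct rsxnt vsa jla vuk fiplz lgn
Hunk 3: at line 1 remove [rsxnt,vsa] add [jun,qtbac,gehqe] -> 9 lines: nok skxct jun qtbac gehqe jla vuk fiplz lgn
Hunk 4: at line 5 remove [jla] add [hkf,mwkr,cjjd] -> 11 lines: nok skxct jun qtbac gehqe hkf mwkr cjjd vuk fiplz lgn
Hunk 5: at line 7 remove [cjjd,vuk,fiplz] add [wop] -> 9 lines: nok skxct jun qtbac gehqe hkf mwkr wop lgn
Hunk 6: at line 7 remove [wop] add [awnf,nsy] -> 10 lines: nok skxct jun qtbac gehqe hkf mwkr awnf nsy lgn
Hunk 7: at line 4 remove [hkf] add [nvqqd] -> 10 lines: nok skxct jun qtbac gehqe nvqqd mwkr awnf nsy lgn
Final line 6: nvqqd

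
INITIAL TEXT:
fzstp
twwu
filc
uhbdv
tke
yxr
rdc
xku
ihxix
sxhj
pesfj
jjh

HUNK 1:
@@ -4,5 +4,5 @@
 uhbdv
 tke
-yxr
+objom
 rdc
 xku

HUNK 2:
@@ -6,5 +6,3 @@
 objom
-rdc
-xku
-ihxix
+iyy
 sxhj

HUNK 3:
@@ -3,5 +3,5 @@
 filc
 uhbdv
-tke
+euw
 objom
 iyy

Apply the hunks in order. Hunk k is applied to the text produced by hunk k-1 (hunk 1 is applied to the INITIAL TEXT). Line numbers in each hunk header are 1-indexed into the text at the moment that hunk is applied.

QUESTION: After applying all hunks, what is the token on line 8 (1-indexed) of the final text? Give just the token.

Hunk 1: at line 4 remove [yxr] add [objom] -> 12 lines: fzstp twwu filc uhbdv tke objom rdc xku ihxix sxhj pesfj jjh
Hunk 2: at line 6 remove [rdc,xku,ihxix] add [iyy] -> 10 lines: fzstp twwu filc uhbdv tke objom iyy sxhj pesfj jjh
Hunk 3: at line 3 remove [tke] add [euw] -> 10 lines: fzstp twwu filc uhbdv euw objom iyy sxhj pesfj jjh
Final line 8: sxhj

Answer: sxhj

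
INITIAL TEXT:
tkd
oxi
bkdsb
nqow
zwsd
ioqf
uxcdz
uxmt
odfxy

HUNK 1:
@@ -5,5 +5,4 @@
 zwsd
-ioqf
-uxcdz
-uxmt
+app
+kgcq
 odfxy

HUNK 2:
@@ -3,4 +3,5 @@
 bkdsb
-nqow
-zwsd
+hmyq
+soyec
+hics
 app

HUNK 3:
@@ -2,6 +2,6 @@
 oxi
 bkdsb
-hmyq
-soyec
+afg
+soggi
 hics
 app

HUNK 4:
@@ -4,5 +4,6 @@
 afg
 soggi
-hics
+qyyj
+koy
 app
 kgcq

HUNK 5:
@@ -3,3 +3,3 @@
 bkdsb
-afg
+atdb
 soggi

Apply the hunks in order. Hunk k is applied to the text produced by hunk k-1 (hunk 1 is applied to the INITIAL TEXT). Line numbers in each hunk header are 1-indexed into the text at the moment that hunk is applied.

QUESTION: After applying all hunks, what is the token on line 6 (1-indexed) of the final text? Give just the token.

Hunk 1: at line 5 remove [ioqf,uxcdz,uxmt] add [app,kgcq] -> 8 lines: tkd oxi bkdsb nqow zwsd app kgcq odfxy
Hunk 2: at line 3 remove [nqow,zwsd] add [hmyq,soyec,hics] -> 9 lines: tkd oxi bkdsb hmyq soyec hics app kgcq odfxy
Hunk 3: at line 2 remove [hmyq,soyec] add [afg,soggi] -> 9 lines: tkd oxi bkdsb afg soggi hics app kgcq odfxy
Hunk 4: at line 4 remove [hics] add [qyyj,koy] -> 10 lines: tkd oxi bkdsb afg soggi qyyj koy app kgcq odfxy
Hunk 5: at line 3 remove [afg] add [atdb] -> 10 lines: tkd oxi bkdsb atdb soggi qyyj koy app kgcq odfxy
Final line 6: qyyj

Answer: qyyj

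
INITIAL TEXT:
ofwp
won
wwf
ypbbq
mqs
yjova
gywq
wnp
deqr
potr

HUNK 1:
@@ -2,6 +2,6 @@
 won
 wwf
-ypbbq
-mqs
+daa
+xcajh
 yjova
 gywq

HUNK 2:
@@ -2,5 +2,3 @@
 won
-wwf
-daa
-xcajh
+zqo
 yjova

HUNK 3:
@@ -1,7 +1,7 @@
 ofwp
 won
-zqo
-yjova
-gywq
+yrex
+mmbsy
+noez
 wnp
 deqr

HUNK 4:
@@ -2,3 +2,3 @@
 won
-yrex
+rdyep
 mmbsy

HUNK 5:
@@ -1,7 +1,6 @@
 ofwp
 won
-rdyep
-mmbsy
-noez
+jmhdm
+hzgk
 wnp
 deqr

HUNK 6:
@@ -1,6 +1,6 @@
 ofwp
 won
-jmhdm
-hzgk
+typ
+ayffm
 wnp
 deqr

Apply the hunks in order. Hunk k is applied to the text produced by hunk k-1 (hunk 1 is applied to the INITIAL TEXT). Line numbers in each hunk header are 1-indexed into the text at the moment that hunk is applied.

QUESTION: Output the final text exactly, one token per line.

Hunk 1: at line 2 remove [ypbbq,mqs] add [daa,xcajh] -> 10 lines: ofwp won wwf daa xcajh yjova gywq wnp deqr potr
Hunk 2: at line 2 remove [wwf,daa,xcajh] add [zqo] -> 8 lines: ofwp won zqo yjova gywq wnp deqr potr
Hunk 3: at line 1 remove [zqo,yjova,gywq] add [yrex,mmbsy,noez] -> 8 lines: ofwp won yrex mmbsy noez wnp deqr potr
Hunk 4: at line 2 remove [yrex] add [rdyep] -> 8 lines: ofwp won rdyep mmbsy noez wnp deqr potr
Hunk 5: at line 1 remove [rdyep,mmbsy,noez] add [jmhdm,hzgk] -> 7 lines: ofwp won jmhdm hzgk wnp deqr potr
Hunk 6: at line 1 remove [jmhdm,hzgk] add [typ,ayffm] -> 7 lines: ofwp won typ ayffm wnp deqr potr

Answer: ofwp
won
typ
ayffm
wnp
deqr
potr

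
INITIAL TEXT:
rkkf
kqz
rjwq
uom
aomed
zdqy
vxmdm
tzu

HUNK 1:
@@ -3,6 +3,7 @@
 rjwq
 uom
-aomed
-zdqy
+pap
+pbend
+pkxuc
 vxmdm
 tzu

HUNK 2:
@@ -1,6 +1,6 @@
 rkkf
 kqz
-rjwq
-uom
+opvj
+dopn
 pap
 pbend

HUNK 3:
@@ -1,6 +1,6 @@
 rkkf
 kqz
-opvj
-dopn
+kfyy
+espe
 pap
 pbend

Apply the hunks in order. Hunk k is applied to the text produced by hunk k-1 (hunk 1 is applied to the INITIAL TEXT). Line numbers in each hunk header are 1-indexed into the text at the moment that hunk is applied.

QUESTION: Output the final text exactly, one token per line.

Answer: rkkf
kqz
kfyy
espe
pap
pbend
pkxuc
vxmdm
tzu

Derivation:
Hunk 1: at line 3 remove [aomed,zdqy] add [pap,pbend,pkxuc] -> 9 lines: rkkf kqz rjwq uom pap pbend pkxuc vxmdm tzu
Hunk 2: at line 1 remove [rjwq,uom] add [opvj,dopn] -> 9 lines: rkkf kqz opvj dopn pap pbend pkxuc vxmdm tzu
Hunk 3: at line 1 remove [opvj,dopn] add [kfyy,espe] -> 9 lines: rkkf kqz kfyy espe pap pbend pkxuc vxmdm tzu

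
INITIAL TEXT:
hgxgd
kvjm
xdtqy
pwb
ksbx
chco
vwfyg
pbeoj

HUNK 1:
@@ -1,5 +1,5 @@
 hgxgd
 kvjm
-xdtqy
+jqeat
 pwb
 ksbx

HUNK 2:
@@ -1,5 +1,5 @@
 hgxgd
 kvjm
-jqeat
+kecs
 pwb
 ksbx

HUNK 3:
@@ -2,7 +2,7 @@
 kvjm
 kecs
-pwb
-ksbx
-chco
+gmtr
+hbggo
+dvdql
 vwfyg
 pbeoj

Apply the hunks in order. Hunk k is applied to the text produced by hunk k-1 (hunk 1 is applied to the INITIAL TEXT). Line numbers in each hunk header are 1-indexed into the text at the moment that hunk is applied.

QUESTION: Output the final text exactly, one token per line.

Hunk 1: at line 1 remove [xdtqy] add [jqeat] -> 8 lines: hgxgd kvjm jqeat pwb ksbx chco vwfyg pbeoj
Hunk 2: at line 1 remove [jqeat] add [kecs] -> 8 lines: hgxgd kvjm kecs pwb ksbx chco vwfyg pbeoj
Hunk 3: at line 2 remove [pwb,ksbx,chco] add [gmtr,hbggo,dvdql] -> 8 lines: hgxgd kvjm kecs gmtr hbggo dvdql vwfyg pbeoj

Answer: hgxgd
kvjm
kecs
gmtr
hbggo
dvdql
vwfyg
pbeoj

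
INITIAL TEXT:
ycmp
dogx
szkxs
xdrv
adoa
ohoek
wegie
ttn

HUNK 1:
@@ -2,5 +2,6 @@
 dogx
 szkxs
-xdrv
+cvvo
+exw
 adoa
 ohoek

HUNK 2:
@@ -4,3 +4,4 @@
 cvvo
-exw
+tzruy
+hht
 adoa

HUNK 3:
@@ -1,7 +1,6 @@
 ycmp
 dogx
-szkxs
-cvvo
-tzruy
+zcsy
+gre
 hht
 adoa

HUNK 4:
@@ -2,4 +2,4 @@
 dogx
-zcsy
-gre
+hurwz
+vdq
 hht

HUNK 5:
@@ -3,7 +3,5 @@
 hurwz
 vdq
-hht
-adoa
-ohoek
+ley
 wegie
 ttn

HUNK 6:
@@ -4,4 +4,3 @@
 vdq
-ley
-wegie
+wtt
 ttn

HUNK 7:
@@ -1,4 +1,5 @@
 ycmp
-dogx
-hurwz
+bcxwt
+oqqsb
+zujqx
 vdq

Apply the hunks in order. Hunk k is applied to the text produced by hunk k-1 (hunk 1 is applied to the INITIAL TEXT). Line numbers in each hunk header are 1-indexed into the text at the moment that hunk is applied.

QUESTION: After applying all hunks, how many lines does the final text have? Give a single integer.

Hunk 1: at line 2 remove [xdrv] add [cvvo,exw] -> 9 lines: ycmp dogx szkxs cvvo exw adoa ohoek wegie ttn
Hunk 2: at line 4 remove [exw] add [tzruy,hht] -> 10 lines: ycmp dogx szkxs cvvo tzruy hht adoa ohoek wegie ttn
Hunk 3: at line 1 remove [szkxs,cvvo,tzruy] add [zcsy,gre] -> 9 lines: ycmp dogx zcsy gre hht adoa ohoek wegie ttn
Hunk 4: at line 2 remove [zcsy,gre] add [hurwz,vdq] -> 9 lines: ycmp dogx hurwz vdq hht adoa ohoek wegie ttn
Hunk 5: at line 3 remove [hht,adoa,ohoek] add [ley] -> 7 lines: ycmp dogx hurwz vdq ley wegie ttn
Hunk 6: at line 4 remove [ley,wegie] add [wtt] -> 6 lines: ycmp dogx hurwz vdq wtt ttn
Hunk 7: at line 1 remove [dogx,hurwz] add [bcxwt,oqqsb,zujqx] -> 7 lines: ycmp bcxwt oqqsb zujqx vdq wtt ttn
Final line count: 7

Answer: 7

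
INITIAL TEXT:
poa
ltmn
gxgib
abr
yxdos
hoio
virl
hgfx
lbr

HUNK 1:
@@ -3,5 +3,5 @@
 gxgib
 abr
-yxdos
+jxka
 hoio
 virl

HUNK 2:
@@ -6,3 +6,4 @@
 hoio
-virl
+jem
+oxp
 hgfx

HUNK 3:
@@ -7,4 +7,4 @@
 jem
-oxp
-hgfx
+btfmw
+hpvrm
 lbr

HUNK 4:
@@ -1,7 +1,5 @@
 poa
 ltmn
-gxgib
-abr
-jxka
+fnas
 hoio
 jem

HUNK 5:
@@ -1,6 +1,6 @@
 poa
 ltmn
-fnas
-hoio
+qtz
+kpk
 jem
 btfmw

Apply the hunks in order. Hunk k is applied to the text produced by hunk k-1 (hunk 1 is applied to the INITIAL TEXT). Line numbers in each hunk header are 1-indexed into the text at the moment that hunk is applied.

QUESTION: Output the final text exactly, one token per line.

Answer: poa
ltmn
qtz
kpk
jem
btfmw
hpvrm
lbr

Derivation:
Hunk 1: at line 3 remove [yxdos] add [jxka] -> 9 lines: poa ltmn gxgib abr jxka hoio virl hgfx lbr
Hunk 2: at line 6 remove [virl] add [jem,oxp] -> 10 lines: poa ltmn gxgib abr jxka hoio jem oxp hgfx lbr
Hunk 3: at line 7 remove [oxp,hgfx] add [btfmw,hpvrm] -> 10 lines: poa ltmn gxgib abr jxka hoio jem btfmw hpvrm lbr
Hunk 4: at line 1 remove [gxgib,abr,jxka] add [fnas] -> 8 lines: poa ltmn fnas hoio jem btfmw hpvrm lbr
Hunk 5: at line 1 remove [fnas,hoio] add [qtz,kpk] -> 8 lines: poa ltmn qtz kpk jem btfmw hpvrm lbr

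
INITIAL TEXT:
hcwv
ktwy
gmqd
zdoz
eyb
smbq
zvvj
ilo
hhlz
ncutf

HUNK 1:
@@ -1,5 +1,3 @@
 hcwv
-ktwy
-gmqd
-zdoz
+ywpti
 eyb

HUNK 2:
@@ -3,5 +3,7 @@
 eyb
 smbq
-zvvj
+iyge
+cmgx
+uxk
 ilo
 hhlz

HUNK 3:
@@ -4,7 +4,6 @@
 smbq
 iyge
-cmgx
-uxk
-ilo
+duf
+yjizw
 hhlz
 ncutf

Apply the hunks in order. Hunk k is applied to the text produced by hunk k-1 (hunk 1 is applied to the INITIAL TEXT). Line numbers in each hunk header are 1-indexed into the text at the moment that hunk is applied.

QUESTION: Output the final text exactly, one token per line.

Hunk 1: at line 1 remove [ktwy,gmqd,zdoz] add [ywpti] -> 8 lines: hcwv ywpti eyb smbq zvvj ilo hhlz ncutf
Hunk 2: at line 3 remove [zvvj] add [iyge,cmgx,uxk] -> 10 lines: hcwv ywpti eyb smbq iyge cmgx uxk ilo hhlz ncutf
Hunk 3: at line 4 remove [cmgx,uxk,ilo] add [duf,yjizw] -> 9 lines: hcwv ywpti eyb smbq iyge duf yjizw hhlz ncutf

Answer: hcwv
ywpti
eyb
smbq
iyge
duf
yjizw
hhlz
ncutf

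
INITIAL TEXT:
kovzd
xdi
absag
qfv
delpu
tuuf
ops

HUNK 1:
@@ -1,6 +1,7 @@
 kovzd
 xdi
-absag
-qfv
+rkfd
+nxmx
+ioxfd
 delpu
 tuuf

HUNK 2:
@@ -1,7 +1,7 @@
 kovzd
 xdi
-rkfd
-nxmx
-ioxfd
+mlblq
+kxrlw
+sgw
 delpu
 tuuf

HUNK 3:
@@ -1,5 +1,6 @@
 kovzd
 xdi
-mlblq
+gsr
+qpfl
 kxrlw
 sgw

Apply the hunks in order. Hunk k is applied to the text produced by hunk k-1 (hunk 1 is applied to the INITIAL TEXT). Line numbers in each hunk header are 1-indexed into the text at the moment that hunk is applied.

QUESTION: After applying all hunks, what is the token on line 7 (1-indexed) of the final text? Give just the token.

Answer: delpu

Derivation:
Hunk 1: at line 1 remove [absag,qfv] add [rkfd,nxmx,ioxfd] -> 8 lines: kovzd xdi rkfd nxmx ioxfd delpu tuuf ops
Hunk 2: at line 1 remove [rkfd,nxmx,ioxfd] add [mlblq,kxrlw,sgw] -> 8 lines: kovzd xdi mlblq kxrlw sgw delpu tuuf ops
Hunk 3: at line 1 remove [mlblq] add [gsr,qpfl] -> 9 lines: kovzd xdi gsr qpfl kxrlw sgw delpu tuuf ops
Final line 7: delpu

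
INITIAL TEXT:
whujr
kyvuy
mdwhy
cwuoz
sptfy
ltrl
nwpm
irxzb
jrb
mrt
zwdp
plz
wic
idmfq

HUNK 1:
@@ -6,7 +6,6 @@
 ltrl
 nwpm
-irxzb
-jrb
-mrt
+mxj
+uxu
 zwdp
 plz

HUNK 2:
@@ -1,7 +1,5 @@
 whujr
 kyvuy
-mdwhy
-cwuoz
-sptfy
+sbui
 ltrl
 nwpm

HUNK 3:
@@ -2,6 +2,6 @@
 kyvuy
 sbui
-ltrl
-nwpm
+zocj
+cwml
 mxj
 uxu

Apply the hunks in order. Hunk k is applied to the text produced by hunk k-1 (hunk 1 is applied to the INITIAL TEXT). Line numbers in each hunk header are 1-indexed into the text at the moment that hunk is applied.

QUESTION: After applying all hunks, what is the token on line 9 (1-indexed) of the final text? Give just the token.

Hunk 1: at line 6 remove [irxzb,jrb,mrt] add [mxj,uxu] -> 13 lines: whujr kyvuy mdwhy cwuoz sptfy ltrl nwpm mxj uxu zwdp plz wic idmfq
Hunk 2: at line 1 remove [mdwhy,cwuoz,sptfy] add [sbui] -> 11 lines: whujr kyvuy sbui ltrl nwpm mxj uxu zwdp plz wic idmfq
Hunk 3: at line 2 remove [ltrl,nwpm] add [zocj,cwml] -> 11 lines: whujr kyvuy sbui zocj cwml mxj uxu zwdp plz wic idmfq
Final line 9: plz

Answer: plz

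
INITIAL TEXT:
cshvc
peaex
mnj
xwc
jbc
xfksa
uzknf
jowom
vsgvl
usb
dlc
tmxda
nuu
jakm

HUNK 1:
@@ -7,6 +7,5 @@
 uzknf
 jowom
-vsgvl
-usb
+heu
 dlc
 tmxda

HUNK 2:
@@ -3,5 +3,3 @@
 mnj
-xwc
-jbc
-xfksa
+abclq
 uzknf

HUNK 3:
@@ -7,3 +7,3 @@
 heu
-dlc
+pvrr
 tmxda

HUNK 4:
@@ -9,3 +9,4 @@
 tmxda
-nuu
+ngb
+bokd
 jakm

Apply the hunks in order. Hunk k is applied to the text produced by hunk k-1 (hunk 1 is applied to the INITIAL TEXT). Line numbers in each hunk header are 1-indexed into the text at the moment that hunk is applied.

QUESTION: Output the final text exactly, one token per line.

Hunk 1: at line 7 remove [vsgvl,usb] add [heu] -> 13 lines: cshvc peaex mnj xwc jbc xfksa uzknf jowom heu dlc tmxda nuu jakm
Hunk 2: at line 3 remove [xwc,jbc,xfksa] add [abclq] -> 11 lines: cshvc peaex mnj abclq uzknf jowom heu dlc tmxda nuu jakm
Hunk 3: at line 7 remove [dlc] add [pvrr] -> 11 lines: cshvc peaex mnj abclq uzknf jowom heu pvrr tmxda nuu jakm
Hunk 4: at line 9 remove [nuu] add [ngb,bokd] -> 12 lines: cshvc peaex mnj abclq uzknf jowom heu pvrr tmxda ngb bokd jakm

Answer: cshvc
peaex
mnj
abclq
uzknf
jowom
heu
pvrr
tmxda
ngb
bokd
jakm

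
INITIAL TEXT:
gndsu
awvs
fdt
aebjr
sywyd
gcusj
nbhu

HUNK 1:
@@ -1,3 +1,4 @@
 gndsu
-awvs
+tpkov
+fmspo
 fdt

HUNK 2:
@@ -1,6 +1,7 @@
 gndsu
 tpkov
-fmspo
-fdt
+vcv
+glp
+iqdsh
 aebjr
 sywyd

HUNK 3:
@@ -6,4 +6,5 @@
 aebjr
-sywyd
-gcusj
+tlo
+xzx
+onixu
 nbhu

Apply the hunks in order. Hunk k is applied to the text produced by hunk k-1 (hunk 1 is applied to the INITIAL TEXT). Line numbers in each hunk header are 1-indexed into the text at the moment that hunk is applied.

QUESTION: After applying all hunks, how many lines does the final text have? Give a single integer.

Answer: 10

Derivation:
Hunk 1: at line 1 remove [awvs] add [tpkov,fmspo] -> 8 lines: gndsu tpkov fmspo fdt aebjr sywyd gcusj nbhu
Hunk 2: at line 1 remove [fmspo,fdt] add [vcv,glp,iqdsh] -> 9 lines: gndsu tpkov vcv glp iqdsh aebjr sywyd gcusj nbhu
Hunk 3: at line 6 remove [sywyd,gcusj] add [tlo,xzx,onixu] -> 10 lines: gndsu tpkov vcv glp iqdsh aebjr tlo xzx onixu nbhu
Final line count: 10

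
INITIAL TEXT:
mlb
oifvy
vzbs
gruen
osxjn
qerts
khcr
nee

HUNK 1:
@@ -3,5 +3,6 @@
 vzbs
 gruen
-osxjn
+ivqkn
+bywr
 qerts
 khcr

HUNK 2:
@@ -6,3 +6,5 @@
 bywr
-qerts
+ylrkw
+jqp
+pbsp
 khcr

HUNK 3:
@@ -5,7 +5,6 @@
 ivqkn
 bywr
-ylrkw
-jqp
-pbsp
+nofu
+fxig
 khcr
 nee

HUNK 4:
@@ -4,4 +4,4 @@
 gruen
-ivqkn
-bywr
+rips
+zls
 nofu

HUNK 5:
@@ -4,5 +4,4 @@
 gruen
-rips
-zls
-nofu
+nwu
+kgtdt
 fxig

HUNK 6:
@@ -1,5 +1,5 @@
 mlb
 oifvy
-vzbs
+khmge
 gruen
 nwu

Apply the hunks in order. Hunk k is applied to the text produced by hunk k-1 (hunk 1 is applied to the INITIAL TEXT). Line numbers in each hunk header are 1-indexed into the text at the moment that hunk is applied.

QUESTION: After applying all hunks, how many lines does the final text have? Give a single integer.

Hunk 1: at line 3 remove [osxjn] add [ivqkn,bywr] -> 9 lines: mlb oifvy vzbs gruen ivqkn bywr qerts khcr nee
Hunk 2: at line 6 remove [qerts] add [ylrkw,jqp,pbsp] -> 11 lines: mlb oifvy vzbs gruen ivqkn bywr ylrkw jqp pbsp khcr nee
Hunk 3: at line 5 remove [ylrkw,jqp,pbsp] add [nofu,fxig] -> 10 lines: mlb oifvy vzbs gruen ivqkn bywr nofu fxig khcr nee
Hunk 4: at line 4 remove [ivqkn,bywr] add [rips,zls] -> 10 lines: mlb oifvy vzbs gruen rips zls nofu fxig khcr nee
Hunk 5: at line 4 remove [rips,zls,nofu] add [nwu,kgtdt] -> 9 lines: mlb oifvy vzbs gruen nwu kgtdt fxig khcr nee
Hunk 6: at line 1 remove [vzbs] add [khmge] -> 9 lines: mlb oifvy khmge gruen nwu kgtdt fxig khcr nee
Final line count: 9

Answer: 9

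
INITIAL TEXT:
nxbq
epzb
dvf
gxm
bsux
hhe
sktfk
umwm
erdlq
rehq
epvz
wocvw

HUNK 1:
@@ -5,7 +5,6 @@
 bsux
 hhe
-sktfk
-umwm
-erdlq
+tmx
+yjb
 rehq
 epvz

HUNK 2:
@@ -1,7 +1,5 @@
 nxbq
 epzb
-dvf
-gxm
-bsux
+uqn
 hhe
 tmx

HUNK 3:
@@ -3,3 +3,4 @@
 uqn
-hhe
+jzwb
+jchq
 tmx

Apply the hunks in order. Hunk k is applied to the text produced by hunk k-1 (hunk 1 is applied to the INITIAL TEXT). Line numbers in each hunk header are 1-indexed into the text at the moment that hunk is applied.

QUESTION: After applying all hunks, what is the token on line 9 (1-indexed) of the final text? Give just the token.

Hunk 1: at line 5 remove [sktfk,umwm,erdlq] add [tmx,yjb] -> 11 lines: nxbq epzb dvf gxm bsux hhe tmx yjb rehq epvz wocvw
Hunk 2: at line 1 remove [dvf,gxm,bsux] add [uqn] -> 9 lines: nxbq epzb uqn hhe tmx yjb rehq epvz wocvw
Hunk 3: at line 3 remove [hhe] add [jzwb,jchq] -> 10 lines: nxbq epzb uqn jzwb jchq tmx yjb rehq epvz wocvw
Final line 9: epvz

Answer: epvz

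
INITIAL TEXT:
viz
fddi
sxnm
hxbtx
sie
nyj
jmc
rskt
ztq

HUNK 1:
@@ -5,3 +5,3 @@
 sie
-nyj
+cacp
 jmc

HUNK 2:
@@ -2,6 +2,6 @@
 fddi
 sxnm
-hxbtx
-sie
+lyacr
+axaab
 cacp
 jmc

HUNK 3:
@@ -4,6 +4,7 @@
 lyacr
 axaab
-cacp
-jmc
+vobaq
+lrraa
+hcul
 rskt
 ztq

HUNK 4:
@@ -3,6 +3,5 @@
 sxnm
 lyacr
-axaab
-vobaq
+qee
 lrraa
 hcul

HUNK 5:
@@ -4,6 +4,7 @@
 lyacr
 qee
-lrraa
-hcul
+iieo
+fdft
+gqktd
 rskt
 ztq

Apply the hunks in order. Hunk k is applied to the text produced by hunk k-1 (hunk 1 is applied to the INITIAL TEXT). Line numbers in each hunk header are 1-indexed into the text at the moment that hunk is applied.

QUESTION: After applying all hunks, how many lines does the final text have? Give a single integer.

Hunk 1: at line 5 remove [nyj] add [cacp] -> 9 lines: viz fddi sxnm hxbtx sie cacp jmc rskt ztq
Hunk 2: at line 2 remove [hxbtx,sie] add [lyacr,axaab] -> 9 lines: viz fddi sxnm lyacr axaab cacp jmc rskt ztq
Hunk 3: at line 4 remove [cacp,jmc] add [vobaq,lrraa,hcul] -> 10 lines: viz fddi sxnm lyacr axaab vobaq lrraa hcul rskt ztq
Hunk 4: at line 3 remove [axaab,vobaq] add [qee] -> 9 lines: viz fddi sxnm lyacr qee lrraa hcul rskt ztq
Hunk 5: at line 4 remove [lrraa,hcul] add [iieo,fdft,gqktd] -> 10 lines: viz fddi sxnm lyacr qee iieo fdft gqktd rskt ztq
Final line count: 10

Answer: 10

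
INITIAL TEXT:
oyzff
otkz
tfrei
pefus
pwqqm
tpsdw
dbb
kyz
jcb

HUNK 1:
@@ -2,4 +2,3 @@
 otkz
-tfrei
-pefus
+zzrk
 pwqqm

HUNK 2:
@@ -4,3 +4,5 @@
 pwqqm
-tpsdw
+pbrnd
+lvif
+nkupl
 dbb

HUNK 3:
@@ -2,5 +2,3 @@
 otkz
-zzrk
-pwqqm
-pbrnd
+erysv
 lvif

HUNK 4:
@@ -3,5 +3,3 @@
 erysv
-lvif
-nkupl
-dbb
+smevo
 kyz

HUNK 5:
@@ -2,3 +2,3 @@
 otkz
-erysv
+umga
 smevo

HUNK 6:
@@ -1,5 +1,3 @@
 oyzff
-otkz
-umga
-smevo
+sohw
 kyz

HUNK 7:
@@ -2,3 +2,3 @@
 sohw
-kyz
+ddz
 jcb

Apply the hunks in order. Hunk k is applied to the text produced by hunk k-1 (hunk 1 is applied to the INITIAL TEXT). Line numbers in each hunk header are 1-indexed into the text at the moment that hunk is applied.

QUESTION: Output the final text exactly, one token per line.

Answer: oyzff
sohw
ddz
jcb

Derivation:
Hunk 1: at line 2 remove [tfrei,pefus] add [zzrk] -> 8 lines: oyzff otkz zzrk pwqqm tpsdw dbb kyz jcb
Hunk 2: at line 4 remove [tpsdw] add [pbrnd,lvif,nkupl] -> 10 lines: oyzff otkz zzrk pwqqm pbrnd lvif nkupl dbb kyz jcb
Hunk 3: at line 2 remove [zzrk,pwqqm,pbrnd] add [erysv] -> 8 lines: oyzff otkz erysv lvif nkupl dbb kyz jcb
Hunk 4: at line 3 remove [lvif,nkupl,dbb] add [smevo] -> 6 lines: oyzff otkz erysv smevo kyz jcb
Hunk 5: at line 2 remove [erysv] add [umga] -> 6 lines: oyzff otkz umga smevo kyz jcb
Hunk 6: at line 1 remove [otkz,umga,smevo] add [sohw] -> 4 lines: oyzff sohw kyz jcb
Hunk 7: at line 2 remove [kyz] add [ddz] -> 4 lines: oyzff sohw ddz jcb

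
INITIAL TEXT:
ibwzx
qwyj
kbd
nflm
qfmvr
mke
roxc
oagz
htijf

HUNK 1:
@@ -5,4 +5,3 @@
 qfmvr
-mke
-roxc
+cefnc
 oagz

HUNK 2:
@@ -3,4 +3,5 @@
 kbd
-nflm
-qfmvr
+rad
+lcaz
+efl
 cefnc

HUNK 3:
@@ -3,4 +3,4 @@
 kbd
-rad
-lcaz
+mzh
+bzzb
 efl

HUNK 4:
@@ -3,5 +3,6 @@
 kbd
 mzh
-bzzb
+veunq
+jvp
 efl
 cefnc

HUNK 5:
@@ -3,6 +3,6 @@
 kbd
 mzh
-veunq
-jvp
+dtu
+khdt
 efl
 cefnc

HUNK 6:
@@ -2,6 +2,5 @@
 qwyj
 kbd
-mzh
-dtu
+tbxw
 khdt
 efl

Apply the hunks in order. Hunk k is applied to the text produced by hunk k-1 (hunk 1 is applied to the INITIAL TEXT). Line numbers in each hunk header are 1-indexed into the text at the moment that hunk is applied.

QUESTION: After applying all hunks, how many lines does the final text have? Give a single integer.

Answer: 9

Derivation:
Hunk 1: at line 5 remove [mke,roxc] add [cefnc] -> 8 lines: ibwzx qwyj kbd nflm qfmvr cefnc oagz htijf
Hunk 2: at line 3 remove [nflm,qfmvr] add [rad,lcaz,efl] -> 9 lines: ibwzx qwyj kbd rad lcaz efl cefnc oagz htijf
Hunk 3: at line 3 remove [rad,lcaz] add [mzh,bzzb] -> 9 lines: ibwzx qwyj kbd mzh bzzb efl cefnc oagz htijf
Hunk 4: at line 3 remove [bzzb] add [veunq,jvp] -> 10 lines: ibwzx qwyj kbd mzh veunq jvp efl cefnc oagz htijf
Hunk 5: at line 3 remove [veunq,jvp] add [dtu,khdt] -> 10 lines: ibwzx qwyj kbd mzh dtu khdt efl cefnc oagz htijf
Hunk 6: at line 2 remove [mzh,dtu] add [tbxw] -> 9 lines: ibwzx qwyj kbd tbxw khdt efl cefnc oagz htijf
Final line count: 9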